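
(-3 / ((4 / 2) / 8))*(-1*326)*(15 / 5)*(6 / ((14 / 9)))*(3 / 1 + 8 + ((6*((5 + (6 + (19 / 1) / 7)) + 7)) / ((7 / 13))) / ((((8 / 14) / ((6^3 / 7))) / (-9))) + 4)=-1741504746600 / 343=-5077273313.70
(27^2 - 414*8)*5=-12915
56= 56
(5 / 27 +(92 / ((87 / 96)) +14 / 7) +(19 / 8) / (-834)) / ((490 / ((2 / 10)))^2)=0.00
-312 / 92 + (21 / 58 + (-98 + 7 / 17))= -2281803 / 22678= -100.62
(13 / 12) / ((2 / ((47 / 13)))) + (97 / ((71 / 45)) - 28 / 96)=13450 / 213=63.15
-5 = -5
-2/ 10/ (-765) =1/ 3825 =0.00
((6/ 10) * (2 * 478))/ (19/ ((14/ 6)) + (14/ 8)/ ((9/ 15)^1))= 240912/ 4645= 51.86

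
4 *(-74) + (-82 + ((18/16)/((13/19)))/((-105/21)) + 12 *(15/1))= -198.33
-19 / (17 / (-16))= 304 / 17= 17.88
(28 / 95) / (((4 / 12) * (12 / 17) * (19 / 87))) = 10353 / 1805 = 5.74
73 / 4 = 18.25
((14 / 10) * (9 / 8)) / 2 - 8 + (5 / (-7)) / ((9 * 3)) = -109453 / 15120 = -7.24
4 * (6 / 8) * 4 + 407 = 419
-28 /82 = -14 /41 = -0.34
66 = 66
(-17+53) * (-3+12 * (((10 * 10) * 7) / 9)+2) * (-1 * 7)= -234948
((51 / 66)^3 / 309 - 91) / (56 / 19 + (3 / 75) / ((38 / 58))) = -142217944525 / 4701741528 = -30.25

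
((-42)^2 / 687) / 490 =6 / 1145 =0.01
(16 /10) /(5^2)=0.06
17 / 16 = 1.06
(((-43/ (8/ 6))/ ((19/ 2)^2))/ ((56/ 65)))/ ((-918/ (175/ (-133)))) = -69875/ 117535824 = -0.00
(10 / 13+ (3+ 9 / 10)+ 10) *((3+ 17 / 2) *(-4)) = -43861 / 65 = -674.78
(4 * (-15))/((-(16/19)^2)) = 84.61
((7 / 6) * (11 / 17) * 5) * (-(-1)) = 385 / 102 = 3.77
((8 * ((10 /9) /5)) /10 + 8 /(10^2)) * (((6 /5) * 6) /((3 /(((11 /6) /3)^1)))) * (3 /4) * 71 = 22649 /1125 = 20.13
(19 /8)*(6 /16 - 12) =-1767 /64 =-27.61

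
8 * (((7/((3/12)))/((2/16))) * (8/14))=1024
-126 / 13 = -9.69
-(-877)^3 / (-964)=-674526133 / 964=-699715.91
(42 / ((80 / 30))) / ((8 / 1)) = 63 / 32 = 1.97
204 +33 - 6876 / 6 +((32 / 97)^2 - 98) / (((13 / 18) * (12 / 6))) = -976.77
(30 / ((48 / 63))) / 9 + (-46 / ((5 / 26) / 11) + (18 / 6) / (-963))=-33728473 / 12840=-2626.83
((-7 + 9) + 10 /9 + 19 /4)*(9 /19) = 283 /76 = 3.72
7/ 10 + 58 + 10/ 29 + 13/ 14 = 60873/ 1015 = 59.97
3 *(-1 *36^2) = -3888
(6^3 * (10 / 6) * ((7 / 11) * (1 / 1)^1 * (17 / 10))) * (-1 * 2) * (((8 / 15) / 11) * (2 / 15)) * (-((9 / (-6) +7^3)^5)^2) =2628778524624500282249544102431 / 24200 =108627211761342986869815900.00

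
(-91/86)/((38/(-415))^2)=-15672475/124184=-126.20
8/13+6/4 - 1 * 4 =-49/26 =-1.88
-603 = -603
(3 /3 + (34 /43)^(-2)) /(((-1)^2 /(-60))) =-45075 /289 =-155.97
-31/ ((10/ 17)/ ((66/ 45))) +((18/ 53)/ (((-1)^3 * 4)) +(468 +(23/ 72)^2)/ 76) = -37178369923/ 522028800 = -71.22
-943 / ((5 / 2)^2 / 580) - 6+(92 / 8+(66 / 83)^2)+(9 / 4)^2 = -48222561963 / 551120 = -87499.21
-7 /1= -7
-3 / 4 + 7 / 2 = 11 / 4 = 2.75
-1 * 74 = -74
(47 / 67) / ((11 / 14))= 658 / 737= 0.89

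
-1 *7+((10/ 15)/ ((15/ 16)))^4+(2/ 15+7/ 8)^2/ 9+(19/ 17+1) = -20137652887/ 4461480000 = -4.51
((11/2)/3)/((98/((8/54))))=11/3969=0.00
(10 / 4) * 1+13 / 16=53 / 16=3.31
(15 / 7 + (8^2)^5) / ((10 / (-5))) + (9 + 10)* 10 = -7516190123 / 14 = -536870723.07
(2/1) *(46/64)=23/16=1.44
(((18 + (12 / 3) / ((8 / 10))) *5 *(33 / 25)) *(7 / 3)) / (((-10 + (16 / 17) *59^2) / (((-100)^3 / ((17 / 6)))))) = -1062600000 / 27763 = -38273.96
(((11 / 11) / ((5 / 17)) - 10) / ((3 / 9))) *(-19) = 376.20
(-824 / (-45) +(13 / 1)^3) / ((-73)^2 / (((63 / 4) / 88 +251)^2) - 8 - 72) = -27.72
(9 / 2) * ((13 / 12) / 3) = 13 / 8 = 1.62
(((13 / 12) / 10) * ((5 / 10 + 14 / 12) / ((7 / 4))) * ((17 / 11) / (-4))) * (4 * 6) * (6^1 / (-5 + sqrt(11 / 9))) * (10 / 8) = 3315 * sqrt(11) / 32956 + 49725 / 32956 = 1.84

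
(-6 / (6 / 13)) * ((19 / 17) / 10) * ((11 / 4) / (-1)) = 2717 / 680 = 4.00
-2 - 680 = -682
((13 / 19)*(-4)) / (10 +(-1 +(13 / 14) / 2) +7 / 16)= -5824 / 21071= -0.28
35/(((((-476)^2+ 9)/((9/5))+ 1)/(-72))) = -11340/566467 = -0.02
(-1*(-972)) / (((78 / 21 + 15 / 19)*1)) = 129276 / 599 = 215.82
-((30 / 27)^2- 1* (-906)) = -907.23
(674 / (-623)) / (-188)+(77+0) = 4509611 / 58562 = 77.01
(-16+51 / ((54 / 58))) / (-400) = -349 / 3600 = -0.10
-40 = -40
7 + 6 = 13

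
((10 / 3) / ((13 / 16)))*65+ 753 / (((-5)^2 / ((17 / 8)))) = 198403 / 600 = 330.67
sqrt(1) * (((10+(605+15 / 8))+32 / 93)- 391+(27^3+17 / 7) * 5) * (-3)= -513786709 / 1736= -295960.09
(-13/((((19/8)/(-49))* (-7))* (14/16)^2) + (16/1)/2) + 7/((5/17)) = -12133/665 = -18.25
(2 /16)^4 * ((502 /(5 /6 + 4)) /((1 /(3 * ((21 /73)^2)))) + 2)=2146979 /316499968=0.01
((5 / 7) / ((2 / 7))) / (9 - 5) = 5 / 8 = 0.62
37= 37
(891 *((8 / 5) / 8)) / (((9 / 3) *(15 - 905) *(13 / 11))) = -3267 / 57850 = -0.06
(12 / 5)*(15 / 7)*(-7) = -36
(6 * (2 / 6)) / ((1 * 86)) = 1 / 43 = 0.02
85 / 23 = 3.70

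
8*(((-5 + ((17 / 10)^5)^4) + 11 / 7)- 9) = 28440919846533007656811207 / 87500000000000000000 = 325039.08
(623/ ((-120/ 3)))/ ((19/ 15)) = -1869/ 152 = -12.30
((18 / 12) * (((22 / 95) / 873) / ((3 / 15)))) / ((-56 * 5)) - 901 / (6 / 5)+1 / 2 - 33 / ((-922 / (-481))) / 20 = -17870490741 / 23789444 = -751.19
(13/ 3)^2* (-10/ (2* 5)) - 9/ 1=-27.78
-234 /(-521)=234 /521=0.45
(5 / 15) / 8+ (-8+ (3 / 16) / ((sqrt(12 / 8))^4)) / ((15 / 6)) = -25 / 8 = -3.12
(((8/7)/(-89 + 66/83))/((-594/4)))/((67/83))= 110224/1019764053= 0.00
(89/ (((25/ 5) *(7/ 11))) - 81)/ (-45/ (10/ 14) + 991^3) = -58/ 1064483665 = -0.00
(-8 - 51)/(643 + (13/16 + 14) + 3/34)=-0.09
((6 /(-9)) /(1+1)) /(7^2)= -1 /147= -0.01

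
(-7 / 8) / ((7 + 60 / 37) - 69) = 0.01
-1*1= -1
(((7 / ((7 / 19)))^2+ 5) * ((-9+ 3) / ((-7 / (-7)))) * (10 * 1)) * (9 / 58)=-98820 / 29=-3407.59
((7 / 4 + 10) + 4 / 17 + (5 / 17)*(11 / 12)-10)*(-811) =-93265 / 51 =-1828.73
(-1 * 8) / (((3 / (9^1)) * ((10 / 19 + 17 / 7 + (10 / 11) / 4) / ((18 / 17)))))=-1264032 / 158287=-7.99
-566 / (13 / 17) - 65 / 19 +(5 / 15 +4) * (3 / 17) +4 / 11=-742.45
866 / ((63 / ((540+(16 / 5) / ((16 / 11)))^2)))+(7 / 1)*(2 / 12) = 12729374047 / 3150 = 4041071.13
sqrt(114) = 10.68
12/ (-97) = -12/ 97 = -0.12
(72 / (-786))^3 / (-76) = 432 / 42713729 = 0.00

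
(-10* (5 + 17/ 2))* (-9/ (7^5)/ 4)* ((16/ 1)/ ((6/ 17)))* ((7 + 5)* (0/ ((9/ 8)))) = 0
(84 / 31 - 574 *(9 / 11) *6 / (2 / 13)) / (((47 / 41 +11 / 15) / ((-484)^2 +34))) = -224949651357375 / 98549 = -2282617290.46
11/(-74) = -11/74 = -0.15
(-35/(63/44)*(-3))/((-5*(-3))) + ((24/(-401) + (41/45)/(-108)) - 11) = -12042781/1948860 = -6.18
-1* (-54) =54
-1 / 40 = -0.02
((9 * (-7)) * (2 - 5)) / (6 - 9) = -63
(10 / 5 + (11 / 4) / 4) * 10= 215 / 8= 26.88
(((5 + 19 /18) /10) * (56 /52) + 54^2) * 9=3412483 /130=26249.87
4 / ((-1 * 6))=-2 / 3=-0.67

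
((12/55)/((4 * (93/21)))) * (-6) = -126/1705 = -0.07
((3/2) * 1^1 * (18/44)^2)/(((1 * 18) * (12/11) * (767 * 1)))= 9/539968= 0.00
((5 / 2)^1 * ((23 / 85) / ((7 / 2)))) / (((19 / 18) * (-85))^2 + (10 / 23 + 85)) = 171396 / 7214474365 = 0.00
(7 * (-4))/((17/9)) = -252/17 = -14.82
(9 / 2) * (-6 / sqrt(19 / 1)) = -27 * sqrt(19) / 19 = -6.19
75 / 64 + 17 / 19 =2513 / 1216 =2.07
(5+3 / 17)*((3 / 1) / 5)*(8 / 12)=176 / 85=2.07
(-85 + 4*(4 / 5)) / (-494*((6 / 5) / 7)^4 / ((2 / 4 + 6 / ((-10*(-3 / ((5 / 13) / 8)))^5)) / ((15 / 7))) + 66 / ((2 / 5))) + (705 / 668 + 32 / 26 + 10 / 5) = 88828910320482200040693727 / 23469626076041215151085108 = 3.78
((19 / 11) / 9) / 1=19 / 99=0.19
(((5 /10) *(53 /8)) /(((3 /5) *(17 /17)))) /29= 265 /1392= 0.19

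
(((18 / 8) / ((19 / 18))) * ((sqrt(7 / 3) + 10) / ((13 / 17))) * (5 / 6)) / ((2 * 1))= 765 * sqrt(21) / 1976 + 11475 / 988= 13.39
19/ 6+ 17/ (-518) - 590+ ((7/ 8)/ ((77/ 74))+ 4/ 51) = -340549943/ 581196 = -585.95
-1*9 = -9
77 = 77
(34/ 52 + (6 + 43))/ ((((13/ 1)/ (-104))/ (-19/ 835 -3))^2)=263181235712/ 9063925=29036.12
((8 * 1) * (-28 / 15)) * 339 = -5062.40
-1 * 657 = -657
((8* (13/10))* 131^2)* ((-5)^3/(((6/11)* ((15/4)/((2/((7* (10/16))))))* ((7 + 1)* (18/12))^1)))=-78528736/189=-415495.96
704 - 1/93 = 703.99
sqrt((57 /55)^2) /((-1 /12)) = -684 /55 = -12.44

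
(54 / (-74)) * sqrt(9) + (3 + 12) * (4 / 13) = 1167 / 481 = 2.43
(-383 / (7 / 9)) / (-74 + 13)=3447 / 427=8.07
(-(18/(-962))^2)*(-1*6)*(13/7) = 486/124579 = 0.00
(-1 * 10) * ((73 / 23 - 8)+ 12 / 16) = 1875 / 46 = 40.76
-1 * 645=-645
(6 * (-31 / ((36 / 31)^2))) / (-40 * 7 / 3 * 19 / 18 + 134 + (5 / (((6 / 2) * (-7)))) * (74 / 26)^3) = -458155789 / 99629576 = -4.60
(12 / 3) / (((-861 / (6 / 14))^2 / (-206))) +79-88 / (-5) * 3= 2659773259 / 20180405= 131.80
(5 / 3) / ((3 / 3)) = 5 / 3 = 1.67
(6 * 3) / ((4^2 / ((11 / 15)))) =33 / 40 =0.82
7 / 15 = 0.47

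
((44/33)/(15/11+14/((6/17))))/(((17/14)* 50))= 154/287725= 0.00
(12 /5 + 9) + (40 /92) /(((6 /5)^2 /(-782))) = -224.71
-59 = -59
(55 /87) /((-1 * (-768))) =55 /66816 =0.00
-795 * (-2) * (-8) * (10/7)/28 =-31800/49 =-648.98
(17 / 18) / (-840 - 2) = -17 / 15156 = -0.00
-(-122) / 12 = 61 / 6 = 10.17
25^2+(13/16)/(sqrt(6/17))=13*sqrt(102)/96+625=626.37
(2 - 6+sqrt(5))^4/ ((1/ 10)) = 7610 - 3360 * sqrt(5) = 96.81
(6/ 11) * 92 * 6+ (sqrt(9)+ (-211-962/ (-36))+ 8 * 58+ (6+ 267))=856.81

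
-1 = -1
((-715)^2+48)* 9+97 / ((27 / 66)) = 41415247 / 9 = 4601694.11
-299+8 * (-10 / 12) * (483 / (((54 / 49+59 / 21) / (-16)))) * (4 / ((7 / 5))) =37333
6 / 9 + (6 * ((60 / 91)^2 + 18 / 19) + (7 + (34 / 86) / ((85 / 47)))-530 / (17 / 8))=-402380290762 / 1725222135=-233.23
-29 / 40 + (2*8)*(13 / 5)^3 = 280491 / 1000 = 280.49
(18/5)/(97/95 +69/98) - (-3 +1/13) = 1046026/208793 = 5.01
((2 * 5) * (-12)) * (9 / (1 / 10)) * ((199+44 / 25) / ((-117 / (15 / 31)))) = 3613680 / 403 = 8966.95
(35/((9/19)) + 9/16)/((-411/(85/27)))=-911285/1597968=-0.57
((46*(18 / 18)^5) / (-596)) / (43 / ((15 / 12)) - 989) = 115 / 1422354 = 0.00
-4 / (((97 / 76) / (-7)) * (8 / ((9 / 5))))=2394 / 485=4.94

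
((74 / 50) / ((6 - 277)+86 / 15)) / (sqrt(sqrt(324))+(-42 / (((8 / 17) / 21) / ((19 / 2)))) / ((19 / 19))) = 2368 * sqrt(2) / 44852187910535+14054376 / 44852187910535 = 0.00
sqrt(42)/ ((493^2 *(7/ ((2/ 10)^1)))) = sqrt(42)/ 8506715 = 0.00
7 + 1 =8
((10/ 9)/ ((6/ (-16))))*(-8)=640/ 27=23.70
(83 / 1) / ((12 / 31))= 2573 / 12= 214.42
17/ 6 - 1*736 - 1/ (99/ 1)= -145169/ 198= -733.18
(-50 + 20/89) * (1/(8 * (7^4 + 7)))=-2215/857248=-0.00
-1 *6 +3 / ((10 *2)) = -117 / 20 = -5.85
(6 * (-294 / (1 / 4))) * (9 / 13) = -63504 / 13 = -4884.92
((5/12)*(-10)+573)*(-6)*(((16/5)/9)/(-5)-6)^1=4662158/225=20720.70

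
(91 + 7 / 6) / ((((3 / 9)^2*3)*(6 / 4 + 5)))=553 / 13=42.54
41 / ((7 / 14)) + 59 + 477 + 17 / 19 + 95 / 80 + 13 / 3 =569467 / 912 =624.42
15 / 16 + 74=1199 / 16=74.94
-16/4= -4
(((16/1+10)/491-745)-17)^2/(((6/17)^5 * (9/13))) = 161465797179189581/1054488294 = 153122417.86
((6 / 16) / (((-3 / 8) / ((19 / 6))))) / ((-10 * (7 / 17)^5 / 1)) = 26977283 / 1008420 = 26.75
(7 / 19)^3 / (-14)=-49 / 13718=-0.00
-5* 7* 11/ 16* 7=-2695/ 16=-168.44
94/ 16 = 47/ 8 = 5.88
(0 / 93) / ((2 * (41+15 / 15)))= 0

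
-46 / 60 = -23 / 30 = -0.77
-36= -36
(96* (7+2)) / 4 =216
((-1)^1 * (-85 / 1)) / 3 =85 / 3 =28.33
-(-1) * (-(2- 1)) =-1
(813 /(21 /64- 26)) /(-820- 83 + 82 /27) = 1404864 /39923257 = 0.04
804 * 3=2412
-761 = -761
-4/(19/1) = -4/19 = -0.21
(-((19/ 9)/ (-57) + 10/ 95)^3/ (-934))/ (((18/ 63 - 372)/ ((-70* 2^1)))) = 10504375/ 82025006309199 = 0.00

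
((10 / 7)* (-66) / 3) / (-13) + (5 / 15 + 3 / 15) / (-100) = 82318 / 34125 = 2.41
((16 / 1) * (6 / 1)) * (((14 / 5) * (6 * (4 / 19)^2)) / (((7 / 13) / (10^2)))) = 4792320 / 361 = 13275.12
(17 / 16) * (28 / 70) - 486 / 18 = -1063 / 40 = -26.58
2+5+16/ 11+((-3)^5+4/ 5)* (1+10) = -2655.75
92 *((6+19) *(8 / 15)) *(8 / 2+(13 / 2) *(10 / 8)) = 44620 / 3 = 14873.33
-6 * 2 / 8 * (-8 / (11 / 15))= 180 / 11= 16.36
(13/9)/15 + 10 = 1363/135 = 10.10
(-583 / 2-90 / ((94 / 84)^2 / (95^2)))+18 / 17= -48737319875 / 75106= -648913.80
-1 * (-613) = 613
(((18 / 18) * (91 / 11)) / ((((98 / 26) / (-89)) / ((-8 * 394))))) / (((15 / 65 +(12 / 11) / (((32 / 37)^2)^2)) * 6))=80782297137152 / 1716603651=47059.38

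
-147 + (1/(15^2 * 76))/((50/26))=-62842487/427500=-147.00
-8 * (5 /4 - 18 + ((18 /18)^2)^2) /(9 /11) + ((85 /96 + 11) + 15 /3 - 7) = 15733 /96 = 163.89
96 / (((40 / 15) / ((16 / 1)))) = 576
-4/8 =-1/2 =-0.50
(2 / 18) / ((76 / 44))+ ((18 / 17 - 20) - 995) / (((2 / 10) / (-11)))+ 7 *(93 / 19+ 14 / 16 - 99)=1281736235 / 23256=55114.22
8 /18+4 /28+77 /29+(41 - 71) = -48886 /1827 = -26.76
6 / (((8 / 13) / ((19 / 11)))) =741 / 44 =16.84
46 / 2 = 23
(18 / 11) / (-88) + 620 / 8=37501 / 484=77.48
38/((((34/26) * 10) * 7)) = 247/595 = 0.42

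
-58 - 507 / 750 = -14669 / 250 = -58.68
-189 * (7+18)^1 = -4725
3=3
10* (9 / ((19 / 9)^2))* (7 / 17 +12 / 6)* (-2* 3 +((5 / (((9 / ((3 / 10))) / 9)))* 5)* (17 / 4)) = 1260.19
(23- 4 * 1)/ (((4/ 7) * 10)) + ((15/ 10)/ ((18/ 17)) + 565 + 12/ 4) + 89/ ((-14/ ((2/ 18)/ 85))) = 24535897/ 42840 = 572.73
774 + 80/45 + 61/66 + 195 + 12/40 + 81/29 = 13993184/14355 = 974.80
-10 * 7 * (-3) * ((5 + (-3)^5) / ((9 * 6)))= -8330 / 9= -925.56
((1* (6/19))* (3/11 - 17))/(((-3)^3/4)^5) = 376832/999640521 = 0.00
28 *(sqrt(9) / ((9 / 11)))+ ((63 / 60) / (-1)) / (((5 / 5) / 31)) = 4207 / 60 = 70.12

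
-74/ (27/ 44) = -3256/ 27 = -120.59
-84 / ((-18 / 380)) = 5320 / 3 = 1773.33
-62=-62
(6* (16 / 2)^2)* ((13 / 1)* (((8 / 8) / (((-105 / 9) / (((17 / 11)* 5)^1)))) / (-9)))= 28288 / 77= 367.38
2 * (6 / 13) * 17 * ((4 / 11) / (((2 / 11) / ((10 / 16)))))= 255 / 13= 19.62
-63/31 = -2.03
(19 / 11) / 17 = 19 / 187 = 0.10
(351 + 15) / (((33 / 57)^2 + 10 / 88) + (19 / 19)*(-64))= -5813544 / 1009447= -5.76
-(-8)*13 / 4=26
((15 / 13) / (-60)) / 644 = -1 / 33488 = -0.00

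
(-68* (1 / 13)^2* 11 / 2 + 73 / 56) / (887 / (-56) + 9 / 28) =8607 / 146861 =0.06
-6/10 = -3/5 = -0.60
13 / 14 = 0.93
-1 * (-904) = 904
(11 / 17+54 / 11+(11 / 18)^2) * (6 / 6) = 359263 / 60588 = 5.93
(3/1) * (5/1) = 15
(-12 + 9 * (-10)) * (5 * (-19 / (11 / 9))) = 87210 / 11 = 7928.18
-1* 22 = -22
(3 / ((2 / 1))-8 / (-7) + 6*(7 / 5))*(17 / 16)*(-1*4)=-13141 / 280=-46.93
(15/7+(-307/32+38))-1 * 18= 2811/224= 12.55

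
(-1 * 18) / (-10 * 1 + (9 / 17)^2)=5202 / 2809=1.85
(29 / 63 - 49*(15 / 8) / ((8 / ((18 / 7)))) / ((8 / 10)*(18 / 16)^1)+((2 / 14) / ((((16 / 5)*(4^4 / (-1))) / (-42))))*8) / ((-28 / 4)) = 520831 / 112896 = 4.61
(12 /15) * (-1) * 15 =-12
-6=-6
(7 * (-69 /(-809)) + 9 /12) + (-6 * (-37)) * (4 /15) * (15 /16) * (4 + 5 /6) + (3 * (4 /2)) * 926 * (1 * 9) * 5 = 202484284 /809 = 250289.60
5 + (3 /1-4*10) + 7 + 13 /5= -112 /5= -22.40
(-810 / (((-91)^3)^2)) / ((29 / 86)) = -69660 / 16468208309189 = -0.00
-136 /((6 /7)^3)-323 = -14552 /27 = -538.96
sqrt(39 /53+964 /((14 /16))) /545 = sqrt(151742339) /202195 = 0.06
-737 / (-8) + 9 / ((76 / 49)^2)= 95.87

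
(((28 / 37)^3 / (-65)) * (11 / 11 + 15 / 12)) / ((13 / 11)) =-543312 / 42801785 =-0.01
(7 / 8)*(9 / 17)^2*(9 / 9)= 567 / 2312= 0.25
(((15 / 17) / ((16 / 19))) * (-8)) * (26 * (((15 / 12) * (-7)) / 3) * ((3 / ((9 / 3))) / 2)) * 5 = 216125 / 136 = 1589.15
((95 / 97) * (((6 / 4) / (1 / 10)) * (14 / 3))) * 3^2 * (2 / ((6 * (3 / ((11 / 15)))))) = 14630 / 291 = 50.27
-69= -69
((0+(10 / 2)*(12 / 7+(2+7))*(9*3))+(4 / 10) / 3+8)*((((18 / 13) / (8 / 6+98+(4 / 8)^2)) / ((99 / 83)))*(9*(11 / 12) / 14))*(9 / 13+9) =684531378 / 7068425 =96.84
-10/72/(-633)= 0.00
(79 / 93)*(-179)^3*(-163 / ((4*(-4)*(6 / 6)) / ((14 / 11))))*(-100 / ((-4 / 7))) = -90471101371175 / 8184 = -11054631154.84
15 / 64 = 0.23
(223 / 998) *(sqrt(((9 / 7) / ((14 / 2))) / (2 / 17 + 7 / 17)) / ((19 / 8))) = 892 *sqrt(17) / 66367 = 0.06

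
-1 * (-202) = 202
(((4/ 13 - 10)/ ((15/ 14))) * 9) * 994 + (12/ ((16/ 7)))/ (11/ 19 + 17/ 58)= -10109444541/ 124930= -80920.87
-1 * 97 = -97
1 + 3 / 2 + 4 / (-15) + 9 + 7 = 547 / 30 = 18.23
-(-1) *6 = 6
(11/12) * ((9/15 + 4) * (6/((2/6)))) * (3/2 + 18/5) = 38709/100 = 387.09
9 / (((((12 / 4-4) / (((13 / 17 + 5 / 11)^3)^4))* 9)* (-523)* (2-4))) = -9867069071008745226510532608 / 956314998846580885874635095163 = -0.01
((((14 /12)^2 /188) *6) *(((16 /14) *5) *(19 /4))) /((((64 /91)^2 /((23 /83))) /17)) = 2153184215 /191741952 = 11.23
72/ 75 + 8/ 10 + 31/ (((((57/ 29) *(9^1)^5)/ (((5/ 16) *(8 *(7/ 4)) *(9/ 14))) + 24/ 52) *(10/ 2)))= 3422967959/ 1944702150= 1.76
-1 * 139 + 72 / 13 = -1735 / 13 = -133.46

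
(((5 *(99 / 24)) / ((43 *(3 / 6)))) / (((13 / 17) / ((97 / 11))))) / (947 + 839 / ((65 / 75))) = 24735 / 4282112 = 0.01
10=10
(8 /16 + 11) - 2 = 19 /2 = 9.50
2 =2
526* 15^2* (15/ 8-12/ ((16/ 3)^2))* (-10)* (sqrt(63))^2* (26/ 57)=-49420857.73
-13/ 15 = -0.87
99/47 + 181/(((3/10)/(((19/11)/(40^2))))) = 2.76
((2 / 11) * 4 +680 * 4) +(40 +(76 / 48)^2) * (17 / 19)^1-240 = 75804595 / 30096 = 2518.76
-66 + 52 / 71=-4634 / 71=-65.27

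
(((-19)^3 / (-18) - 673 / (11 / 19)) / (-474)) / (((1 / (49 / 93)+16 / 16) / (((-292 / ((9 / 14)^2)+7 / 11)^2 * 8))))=2999263986979044925 / 1322504923113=2267866.03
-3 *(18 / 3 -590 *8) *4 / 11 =56568 / 11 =5142.55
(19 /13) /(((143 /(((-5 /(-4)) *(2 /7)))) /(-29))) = -2755 /26026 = -0.11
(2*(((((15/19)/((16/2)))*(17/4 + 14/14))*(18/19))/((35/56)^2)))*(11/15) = 16632/9025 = 1.84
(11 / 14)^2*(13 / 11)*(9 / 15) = 429 / 980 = 0.44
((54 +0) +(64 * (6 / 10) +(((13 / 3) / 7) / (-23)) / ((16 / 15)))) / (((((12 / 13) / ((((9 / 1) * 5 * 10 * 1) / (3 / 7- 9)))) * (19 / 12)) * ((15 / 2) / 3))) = -46401693 / 34960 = -1327.28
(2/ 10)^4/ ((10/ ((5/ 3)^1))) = 1/ 3750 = 0.00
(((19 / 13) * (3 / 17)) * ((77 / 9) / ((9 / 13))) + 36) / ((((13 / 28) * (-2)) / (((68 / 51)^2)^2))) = -64465408 / 483327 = -133.38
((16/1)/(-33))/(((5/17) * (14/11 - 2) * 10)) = 17/75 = 0.23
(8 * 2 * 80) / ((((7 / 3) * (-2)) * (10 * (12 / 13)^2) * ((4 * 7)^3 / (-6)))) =0.01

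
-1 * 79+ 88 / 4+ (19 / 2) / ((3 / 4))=-133 / 3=-44.33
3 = 3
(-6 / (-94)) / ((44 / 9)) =27 / 2068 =0.01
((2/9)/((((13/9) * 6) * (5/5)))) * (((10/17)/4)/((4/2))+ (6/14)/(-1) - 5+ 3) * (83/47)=-93043/872508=-0.11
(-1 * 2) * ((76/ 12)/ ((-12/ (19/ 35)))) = 361/ 630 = 0.57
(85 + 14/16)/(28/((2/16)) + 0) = 687/1792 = 0.38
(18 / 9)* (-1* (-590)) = 1180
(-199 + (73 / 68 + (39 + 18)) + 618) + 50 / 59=1917419 / 4012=477.92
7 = 7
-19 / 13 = -1.46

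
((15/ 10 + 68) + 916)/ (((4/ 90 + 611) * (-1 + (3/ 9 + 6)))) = 266085/ 879904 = 0.30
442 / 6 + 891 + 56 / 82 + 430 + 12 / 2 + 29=175933 / 123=1430.35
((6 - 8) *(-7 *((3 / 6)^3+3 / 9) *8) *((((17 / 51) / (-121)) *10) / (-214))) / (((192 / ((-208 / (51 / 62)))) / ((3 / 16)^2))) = -14105 / 46100736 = -0.00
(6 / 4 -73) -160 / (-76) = -69.39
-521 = -521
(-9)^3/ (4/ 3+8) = -2187/ 28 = -78.11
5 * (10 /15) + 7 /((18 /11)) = 137 /18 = 7.61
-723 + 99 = -624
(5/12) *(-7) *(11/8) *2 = -385/48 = -8.02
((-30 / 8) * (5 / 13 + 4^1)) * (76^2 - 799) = -4255335 / 52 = -81833.37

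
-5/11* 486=-2430/11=-220.91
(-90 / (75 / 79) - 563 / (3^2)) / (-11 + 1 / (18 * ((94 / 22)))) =665614 / 46475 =14.32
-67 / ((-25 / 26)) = 1742 / 25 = 69.68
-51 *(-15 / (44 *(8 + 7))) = 51 / 44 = 1.16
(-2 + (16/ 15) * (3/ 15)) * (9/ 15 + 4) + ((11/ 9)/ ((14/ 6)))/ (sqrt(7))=-8.02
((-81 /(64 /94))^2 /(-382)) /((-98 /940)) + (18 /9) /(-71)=241800692333 /680436736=355.36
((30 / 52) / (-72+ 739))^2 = 225 / 300744964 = 0.00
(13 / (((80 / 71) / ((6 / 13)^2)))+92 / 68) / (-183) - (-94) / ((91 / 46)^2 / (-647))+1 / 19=-15540.47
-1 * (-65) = 65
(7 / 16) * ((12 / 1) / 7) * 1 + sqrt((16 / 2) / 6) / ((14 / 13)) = 1.82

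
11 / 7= 1.57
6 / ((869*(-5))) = -6 / 4345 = -0.00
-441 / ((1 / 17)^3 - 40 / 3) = 6499899 / 196517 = 33.08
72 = 72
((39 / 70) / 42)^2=169 / 960400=0.00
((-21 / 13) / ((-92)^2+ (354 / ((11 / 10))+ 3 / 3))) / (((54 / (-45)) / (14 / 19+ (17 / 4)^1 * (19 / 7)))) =71819 / 38198056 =0.00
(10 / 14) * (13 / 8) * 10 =325 / 28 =11.61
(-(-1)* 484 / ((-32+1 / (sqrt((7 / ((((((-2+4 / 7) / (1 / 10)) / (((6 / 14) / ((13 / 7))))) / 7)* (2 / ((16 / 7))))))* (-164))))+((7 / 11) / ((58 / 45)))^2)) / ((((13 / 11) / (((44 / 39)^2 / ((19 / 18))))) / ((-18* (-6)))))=-70600861400710379239581696 / 42036112597778262946879 - 3227661030998162626560* sqrt(3198) / 42036112597778262946879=-1683.87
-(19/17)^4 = -130321/83521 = -1.56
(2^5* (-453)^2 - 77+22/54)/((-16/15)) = -221623135/36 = -6156198.19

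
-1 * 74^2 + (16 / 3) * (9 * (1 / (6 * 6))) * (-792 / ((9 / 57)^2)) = -143500 / 3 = -47833.33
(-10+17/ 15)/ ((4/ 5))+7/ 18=-385/ 36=-10.69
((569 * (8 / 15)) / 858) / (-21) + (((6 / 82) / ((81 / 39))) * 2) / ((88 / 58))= 327973 / 11081070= 0.03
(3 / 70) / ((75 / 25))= 0.01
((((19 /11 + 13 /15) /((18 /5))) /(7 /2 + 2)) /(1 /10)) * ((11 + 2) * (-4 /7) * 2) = -445120 /22869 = -19.46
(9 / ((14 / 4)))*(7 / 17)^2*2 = 252 / 289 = 0.87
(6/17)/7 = 6/119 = 0.05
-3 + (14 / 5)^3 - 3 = 1994 / 125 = 15.95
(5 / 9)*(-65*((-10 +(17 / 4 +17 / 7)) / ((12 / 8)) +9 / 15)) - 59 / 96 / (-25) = 2939239 / 50400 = 58.32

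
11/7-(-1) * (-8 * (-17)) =963/7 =137.57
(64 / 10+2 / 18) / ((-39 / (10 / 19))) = -586 / 6669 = -0.09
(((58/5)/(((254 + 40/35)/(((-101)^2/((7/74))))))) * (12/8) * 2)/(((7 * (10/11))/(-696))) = -251400217464/156275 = -1608704.00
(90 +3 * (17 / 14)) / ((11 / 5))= 6555 / 154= 42.56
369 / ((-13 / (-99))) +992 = 49427 / 13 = 3802.08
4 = 4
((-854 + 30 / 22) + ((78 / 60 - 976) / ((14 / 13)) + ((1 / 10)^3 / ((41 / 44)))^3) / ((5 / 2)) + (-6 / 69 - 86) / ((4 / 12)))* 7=-7022825529835924049 / 681133320312500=-10310.50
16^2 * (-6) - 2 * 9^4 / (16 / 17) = -123825 / 8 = -15478.12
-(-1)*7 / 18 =7 / 18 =0.39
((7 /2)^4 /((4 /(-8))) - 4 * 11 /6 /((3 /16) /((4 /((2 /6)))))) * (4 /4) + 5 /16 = -36919 /48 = -769.15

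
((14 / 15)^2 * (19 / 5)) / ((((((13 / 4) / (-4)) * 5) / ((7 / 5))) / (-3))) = 3.42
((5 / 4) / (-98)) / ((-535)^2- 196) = -5 / 112123368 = -0.00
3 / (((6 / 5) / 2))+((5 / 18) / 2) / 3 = 5.05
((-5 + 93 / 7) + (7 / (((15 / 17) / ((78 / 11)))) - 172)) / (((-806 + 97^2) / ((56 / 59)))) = -330976 / 27916735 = -0.01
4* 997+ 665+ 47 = 4700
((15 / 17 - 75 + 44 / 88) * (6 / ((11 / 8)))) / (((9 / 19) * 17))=-380456 / 9537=-39.89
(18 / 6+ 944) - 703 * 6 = -3271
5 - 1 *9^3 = -724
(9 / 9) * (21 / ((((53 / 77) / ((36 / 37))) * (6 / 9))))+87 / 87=89279 / 1961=45.53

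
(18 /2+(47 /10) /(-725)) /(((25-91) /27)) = -3.68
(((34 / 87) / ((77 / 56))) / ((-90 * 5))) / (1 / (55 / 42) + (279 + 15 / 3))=-68 / 30658365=-0.00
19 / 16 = 1.19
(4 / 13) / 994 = 2 / 6461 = 0.00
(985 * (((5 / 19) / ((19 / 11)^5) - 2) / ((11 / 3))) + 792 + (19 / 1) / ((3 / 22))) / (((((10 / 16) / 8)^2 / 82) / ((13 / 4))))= 17406777.77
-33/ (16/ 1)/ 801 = -11/ 4272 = -0.00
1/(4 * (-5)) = -1/20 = -0.05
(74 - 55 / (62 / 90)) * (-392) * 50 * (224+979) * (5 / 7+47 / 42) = 7824231800 / 31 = 252394574.19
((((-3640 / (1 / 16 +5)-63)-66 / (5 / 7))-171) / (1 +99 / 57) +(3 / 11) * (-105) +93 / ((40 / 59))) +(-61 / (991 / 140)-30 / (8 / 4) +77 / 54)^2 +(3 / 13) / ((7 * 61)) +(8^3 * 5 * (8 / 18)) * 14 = 5647357737003955633 / 349726657191912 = 16147.92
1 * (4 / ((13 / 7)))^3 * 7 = 153664 / 2197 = 69.94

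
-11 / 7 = -1.57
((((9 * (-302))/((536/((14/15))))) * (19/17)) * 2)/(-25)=60249/142375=0.42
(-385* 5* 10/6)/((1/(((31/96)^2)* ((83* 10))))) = -3838594375/13824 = -277676.10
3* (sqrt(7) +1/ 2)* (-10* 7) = -210* sqrt(7)-105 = -660.61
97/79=1.23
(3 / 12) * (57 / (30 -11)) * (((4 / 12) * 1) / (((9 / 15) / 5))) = 25 / 12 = 2.08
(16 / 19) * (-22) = -352 / 19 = -18.53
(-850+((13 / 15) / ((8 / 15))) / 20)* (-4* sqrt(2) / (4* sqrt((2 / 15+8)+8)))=135987* sqrt(15) / 1760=299.25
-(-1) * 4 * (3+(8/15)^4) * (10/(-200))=-155971/253125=-0.62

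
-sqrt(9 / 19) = -3* sqrt(19) / 19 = -0.69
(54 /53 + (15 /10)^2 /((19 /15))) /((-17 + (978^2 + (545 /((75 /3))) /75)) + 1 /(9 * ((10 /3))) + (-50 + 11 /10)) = 1407375 /481556676484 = 0.00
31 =31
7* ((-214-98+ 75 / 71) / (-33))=4683 / 71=65.96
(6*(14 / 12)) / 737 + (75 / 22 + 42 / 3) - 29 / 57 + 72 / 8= 25.91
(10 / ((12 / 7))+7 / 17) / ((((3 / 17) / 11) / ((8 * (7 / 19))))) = 196196 / 171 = 1147.35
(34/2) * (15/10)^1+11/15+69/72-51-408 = -51817/120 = -431.81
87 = 87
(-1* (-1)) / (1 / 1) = 1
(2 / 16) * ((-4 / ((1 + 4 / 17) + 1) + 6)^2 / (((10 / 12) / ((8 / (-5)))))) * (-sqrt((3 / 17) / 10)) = 768 * sqrt(510) / 30685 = 0.57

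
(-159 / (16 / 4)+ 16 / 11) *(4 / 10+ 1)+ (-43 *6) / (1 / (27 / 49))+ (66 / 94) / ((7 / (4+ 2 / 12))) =-19796115 / 101332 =-195.36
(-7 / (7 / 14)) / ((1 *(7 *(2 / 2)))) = -2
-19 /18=-1.06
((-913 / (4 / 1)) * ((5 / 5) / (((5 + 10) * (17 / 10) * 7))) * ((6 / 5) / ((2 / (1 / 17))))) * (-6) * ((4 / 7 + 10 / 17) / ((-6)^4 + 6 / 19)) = 1196943 / 4941126925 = 0.00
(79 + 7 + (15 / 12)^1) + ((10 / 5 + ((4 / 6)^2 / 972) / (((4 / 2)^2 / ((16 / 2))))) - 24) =65.25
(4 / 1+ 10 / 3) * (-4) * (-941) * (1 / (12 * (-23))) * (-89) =1842478 / 207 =8900.86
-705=-705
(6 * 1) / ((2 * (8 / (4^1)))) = 3 / 2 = 1.50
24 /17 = 1.41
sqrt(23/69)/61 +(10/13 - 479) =-6217/13 +sqrt(3)/183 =-478.22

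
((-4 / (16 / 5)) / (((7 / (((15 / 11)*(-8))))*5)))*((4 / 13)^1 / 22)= 60 / 11011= 0.01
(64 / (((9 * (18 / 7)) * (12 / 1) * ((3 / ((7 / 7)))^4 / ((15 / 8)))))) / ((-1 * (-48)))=35 / 314928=0.00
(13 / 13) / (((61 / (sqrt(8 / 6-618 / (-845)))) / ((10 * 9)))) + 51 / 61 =2.96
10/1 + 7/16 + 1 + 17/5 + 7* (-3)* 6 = -8893/80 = -111.16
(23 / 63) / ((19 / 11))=253 / 1197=0.21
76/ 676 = 19/ 169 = 0.11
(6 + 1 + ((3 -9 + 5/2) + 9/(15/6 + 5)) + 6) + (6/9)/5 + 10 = 125/6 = 20.83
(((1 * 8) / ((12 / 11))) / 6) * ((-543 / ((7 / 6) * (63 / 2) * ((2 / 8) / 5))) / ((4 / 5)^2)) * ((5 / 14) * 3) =-1244375 / 2058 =-604.65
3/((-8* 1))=-3/8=-0.38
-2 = -2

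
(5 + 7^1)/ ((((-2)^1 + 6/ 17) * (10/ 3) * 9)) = -17/ 70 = -0.24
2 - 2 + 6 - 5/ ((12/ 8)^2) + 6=9.78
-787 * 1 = -787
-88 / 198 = -4 / 9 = -0.44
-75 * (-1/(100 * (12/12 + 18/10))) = 15/56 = 0.27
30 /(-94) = -15 /47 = -0.32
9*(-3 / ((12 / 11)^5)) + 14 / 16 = -152987 / 9216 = -16.60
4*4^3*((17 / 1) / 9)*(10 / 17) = 2560 / 9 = 284.44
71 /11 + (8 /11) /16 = 13 /2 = 6.50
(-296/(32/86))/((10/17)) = -27047/20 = -1352.35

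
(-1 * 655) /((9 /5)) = -3275 /9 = -363.89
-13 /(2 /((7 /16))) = -2.84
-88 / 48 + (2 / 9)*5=-13 / 18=-0.72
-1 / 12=-0.08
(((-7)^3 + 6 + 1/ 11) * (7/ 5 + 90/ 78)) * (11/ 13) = -615196/ 845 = -728.04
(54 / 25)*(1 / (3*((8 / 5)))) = 9 / 20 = 0.45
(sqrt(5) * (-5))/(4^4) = -5 * sqrt(5)/256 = -0.04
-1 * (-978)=978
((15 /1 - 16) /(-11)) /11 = 1 /121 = 0.01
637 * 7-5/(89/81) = 396446/89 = 4454.45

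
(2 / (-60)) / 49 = -1 / 1470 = -0.00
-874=-874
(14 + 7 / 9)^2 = 17689 / 81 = 218.38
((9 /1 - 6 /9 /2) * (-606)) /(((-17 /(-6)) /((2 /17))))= -63024 /289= -218.08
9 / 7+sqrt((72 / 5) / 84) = 1.70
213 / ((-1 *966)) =-71 / 322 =-0.22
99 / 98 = 1.01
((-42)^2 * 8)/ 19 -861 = -2247/ 19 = -118.26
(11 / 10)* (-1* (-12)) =66 / 5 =13.20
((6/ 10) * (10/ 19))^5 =7776/ 2476099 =0.00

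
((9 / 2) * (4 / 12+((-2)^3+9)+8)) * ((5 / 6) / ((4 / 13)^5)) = 12690.68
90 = 90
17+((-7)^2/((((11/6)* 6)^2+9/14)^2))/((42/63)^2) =49325162/2900209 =17.01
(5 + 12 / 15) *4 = 116 / 5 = 23.20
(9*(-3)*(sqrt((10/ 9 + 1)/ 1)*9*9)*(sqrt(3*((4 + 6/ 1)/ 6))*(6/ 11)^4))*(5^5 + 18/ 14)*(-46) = 951080040576*sqrt(95)/ 102487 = 90450316.24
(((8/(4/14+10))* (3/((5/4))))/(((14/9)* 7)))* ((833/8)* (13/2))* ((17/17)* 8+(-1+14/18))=10829/12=902.42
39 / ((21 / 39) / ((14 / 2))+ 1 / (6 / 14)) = 1521 / 94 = 16.18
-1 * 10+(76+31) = 97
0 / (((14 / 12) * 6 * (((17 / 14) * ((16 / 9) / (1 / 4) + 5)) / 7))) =0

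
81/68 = 1.19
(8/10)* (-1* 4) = -16/5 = -3.20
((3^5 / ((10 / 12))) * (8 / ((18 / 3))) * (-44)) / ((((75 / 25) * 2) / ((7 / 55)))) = -9072 / 25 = -362.88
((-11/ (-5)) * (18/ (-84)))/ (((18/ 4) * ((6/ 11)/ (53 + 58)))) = -4477/ 210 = -21.32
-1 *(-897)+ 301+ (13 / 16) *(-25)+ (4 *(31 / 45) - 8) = 844159 / 720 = 1172.44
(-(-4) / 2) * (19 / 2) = 19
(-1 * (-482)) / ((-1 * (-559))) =482 / 559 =0.86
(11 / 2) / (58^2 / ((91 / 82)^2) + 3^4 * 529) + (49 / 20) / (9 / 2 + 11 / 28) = 51798908273 / 103421876770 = 0.50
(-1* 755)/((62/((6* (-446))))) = 1010190/31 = 32586.77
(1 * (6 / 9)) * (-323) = -646 / 3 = -215.33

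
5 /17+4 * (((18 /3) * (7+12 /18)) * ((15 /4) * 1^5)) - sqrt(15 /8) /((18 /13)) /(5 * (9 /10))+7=11854 /17 - 13 * sqrt(30) /324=697.07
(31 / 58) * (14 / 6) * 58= 217 / 3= 72.33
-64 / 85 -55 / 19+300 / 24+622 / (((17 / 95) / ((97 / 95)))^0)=2037653 / 3230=630.85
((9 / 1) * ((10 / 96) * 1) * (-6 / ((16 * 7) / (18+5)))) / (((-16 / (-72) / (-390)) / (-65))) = -118067625 / 896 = -131771.90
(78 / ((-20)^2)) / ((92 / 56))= 273 / 2300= 0.12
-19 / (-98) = 0.19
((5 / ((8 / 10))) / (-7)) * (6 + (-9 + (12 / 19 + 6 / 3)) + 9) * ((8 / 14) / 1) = -4100 / 931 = -4.40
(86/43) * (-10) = -20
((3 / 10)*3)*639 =5751 / 10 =575.10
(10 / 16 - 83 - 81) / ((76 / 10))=-21.50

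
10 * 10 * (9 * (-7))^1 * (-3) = 18900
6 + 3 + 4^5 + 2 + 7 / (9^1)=9322 / 9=1035.78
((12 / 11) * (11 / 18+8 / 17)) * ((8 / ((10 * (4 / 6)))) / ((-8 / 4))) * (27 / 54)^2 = -331 / 1870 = -0.18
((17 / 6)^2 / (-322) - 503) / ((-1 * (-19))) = -5831065 / 220248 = -26.47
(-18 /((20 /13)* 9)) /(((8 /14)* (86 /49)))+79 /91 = -134009 /313040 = -0.43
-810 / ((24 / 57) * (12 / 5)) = -12825 / 16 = -801.56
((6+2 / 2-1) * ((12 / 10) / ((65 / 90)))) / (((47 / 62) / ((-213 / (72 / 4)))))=-475416 / 3055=-155.62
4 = 4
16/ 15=1.07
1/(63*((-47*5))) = -1/14805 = -0.00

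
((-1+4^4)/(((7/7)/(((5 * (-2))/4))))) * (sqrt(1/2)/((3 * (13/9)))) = -3825 * sqrt(2)/52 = -104.03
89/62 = 1.44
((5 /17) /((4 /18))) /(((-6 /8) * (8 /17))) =-15 /4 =-3.75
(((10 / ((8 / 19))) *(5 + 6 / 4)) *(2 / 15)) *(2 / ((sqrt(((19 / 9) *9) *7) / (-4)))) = -26 *sqrt(133) / 21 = -14.28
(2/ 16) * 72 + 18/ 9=11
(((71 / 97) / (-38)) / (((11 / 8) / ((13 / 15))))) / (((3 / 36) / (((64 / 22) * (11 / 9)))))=-472576 / 912285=-0.52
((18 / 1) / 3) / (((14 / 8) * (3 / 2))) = 16 / 7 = 2.29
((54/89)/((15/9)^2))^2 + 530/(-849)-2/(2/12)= -52860268346/4203080625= -12.58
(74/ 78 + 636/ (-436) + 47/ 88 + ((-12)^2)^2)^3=466764478071524657592693030541/ 52350559953449472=8916131527276.41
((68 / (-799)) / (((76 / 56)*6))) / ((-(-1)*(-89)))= 28 / 238431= 0.00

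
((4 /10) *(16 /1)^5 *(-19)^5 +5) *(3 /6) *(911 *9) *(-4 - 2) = 127726218594655731 /5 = 25545243718931146.20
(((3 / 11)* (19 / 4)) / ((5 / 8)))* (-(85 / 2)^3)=-7001025 / 44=-159114.20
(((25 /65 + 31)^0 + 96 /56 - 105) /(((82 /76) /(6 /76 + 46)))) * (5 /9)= -6268580 /2583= -2426.86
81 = 81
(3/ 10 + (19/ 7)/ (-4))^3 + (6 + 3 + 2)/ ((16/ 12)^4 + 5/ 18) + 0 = 4806883511/ 1528408000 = 3.15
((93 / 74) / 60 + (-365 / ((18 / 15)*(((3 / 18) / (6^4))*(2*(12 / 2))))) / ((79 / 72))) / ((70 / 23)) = -69009770239 / 1169200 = -59023.07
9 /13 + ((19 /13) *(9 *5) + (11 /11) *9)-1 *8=877 /13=67.46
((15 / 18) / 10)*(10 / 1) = 5 / 6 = 0.83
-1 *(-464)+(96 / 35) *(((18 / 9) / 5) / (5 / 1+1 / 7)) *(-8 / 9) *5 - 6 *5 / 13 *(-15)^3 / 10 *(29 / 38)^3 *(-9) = -255438369343 / 96300360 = -2652.52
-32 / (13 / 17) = -544 / 13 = -41.85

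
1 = 1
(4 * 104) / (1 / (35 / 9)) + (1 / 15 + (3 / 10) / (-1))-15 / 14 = 509189 / 315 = 1616.47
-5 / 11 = -0.45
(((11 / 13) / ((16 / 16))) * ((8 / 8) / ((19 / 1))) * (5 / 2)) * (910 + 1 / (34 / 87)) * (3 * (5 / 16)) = 1347225 / 14144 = 95.25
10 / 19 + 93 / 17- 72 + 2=-20673 / 323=-64.00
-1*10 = -10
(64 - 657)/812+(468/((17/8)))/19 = 2848589/262276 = 10.86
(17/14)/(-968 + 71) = -17/12558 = -0.00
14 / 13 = 1.08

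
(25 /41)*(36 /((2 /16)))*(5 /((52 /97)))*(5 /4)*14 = 15277500 /533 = 28663.23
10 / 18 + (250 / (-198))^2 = 21070 / 9801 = 2.15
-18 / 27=-2 / 3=-0.67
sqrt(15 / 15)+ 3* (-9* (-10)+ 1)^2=24844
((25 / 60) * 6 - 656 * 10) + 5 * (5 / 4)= -26205 / 4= -6551.25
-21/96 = -7/32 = -0.22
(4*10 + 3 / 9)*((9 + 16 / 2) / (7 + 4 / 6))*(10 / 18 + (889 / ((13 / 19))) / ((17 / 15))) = 276048190 / 2691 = 102582.01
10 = 10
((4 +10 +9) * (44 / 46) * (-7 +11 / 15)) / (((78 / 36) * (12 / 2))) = -2068 / 195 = -10.61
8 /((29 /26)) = 208 /29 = 7.17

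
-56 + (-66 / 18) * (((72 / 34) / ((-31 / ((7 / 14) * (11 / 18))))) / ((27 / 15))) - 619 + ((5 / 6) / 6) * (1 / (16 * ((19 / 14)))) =-5839158425 / 8651232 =-674.95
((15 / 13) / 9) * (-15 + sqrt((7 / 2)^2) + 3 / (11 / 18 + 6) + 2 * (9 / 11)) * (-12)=18950 / 1309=14.48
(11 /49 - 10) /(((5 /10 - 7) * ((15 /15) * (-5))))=-958 /3185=-0.30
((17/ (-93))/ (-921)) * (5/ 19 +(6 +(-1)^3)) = 1700/ 1627407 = 0.00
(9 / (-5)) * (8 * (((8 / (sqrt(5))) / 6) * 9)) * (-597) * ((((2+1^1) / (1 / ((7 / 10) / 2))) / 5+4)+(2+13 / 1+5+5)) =376668792 * sqrt(5) / 625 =1347611.24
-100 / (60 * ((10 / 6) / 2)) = -2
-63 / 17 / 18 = -7 / 34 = -0.21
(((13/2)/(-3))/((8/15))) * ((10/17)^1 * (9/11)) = -2925/1496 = -1.96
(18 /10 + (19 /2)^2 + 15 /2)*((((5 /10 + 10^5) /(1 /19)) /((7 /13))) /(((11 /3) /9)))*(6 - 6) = 0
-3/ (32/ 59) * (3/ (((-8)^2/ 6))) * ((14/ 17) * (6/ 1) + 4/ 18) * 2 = -16.07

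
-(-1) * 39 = 39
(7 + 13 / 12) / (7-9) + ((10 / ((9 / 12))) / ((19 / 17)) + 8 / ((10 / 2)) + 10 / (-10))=6451 / 760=8.49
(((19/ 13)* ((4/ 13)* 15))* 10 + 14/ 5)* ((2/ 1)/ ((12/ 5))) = 29683/ 507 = 58.55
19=19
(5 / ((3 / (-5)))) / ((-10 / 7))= 35 / 6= 5.83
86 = 86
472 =472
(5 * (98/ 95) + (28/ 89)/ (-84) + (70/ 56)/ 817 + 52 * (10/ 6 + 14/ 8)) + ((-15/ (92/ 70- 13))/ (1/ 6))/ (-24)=5427522970/ 29739617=182.50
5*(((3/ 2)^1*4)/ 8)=15/ 4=3.75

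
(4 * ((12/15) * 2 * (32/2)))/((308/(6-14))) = -1024/385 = -2.66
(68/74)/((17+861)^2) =17/14261354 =0.00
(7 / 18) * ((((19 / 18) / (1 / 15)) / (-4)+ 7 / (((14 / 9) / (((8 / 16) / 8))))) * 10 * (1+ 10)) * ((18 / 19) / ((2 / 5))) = -679525 / 1824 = -372.55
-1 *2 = -2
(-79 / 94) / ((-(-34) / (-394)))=15563 / 1598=9.74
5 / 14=0.36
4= 4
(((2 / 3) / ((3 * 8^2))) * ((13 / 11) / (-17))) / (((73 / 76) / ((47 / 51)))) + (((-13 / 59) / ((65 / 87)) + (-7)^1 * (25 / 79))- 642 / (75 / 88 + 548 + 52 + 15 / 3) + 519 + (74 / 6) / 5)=6451174220578159609 / 12456489195663480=517.90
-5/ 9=-0.56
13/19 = 0.68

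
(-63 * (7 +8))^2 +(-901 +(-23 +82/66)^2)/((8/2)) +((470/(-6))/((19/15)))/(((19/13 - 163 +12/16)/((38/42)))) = 75881284616015/84981204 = 892918.45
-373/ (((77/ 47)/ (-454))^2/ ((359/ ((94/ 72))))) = -46699834858704/ 5929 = -7876511192.23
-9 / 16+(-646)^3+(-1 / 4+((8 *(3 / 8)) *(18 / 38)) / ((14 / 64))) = -573679285313 / 2128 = -269586130.32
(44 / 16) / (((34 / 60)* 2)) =2.43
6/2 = 3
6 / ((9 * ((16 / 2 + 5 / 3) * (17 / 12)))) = 24 / 493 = 0.05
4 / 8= 1 / 2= 0.50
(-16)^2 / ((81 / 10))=2560 / 81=31.60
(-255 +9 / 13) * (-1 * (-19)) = -62814 / 13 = -4831.85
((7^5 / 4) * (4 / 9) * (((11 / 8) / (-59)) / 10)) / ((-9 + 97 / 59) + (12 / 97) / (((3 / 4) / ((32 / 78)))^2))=826551453 / 1390011040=0.59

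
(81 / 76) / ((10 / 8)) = 81 / 95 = 0.85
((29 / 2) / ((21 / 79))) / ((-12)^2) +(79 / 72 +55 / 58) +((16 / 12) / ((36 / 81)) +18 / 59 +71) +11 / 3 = 831948641 / 10348128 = 80.40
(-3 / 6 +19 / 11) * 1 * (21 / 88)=0.29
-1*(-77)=77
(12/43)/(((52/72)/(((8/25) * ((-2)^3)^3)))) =-884736/13975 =-63.31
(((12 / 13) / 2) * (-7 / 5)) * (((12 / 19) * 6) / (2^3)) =-0.31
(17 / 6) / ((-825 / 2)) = -17 / 2475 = -0.01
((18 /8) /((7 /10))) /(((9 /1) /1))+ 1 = 19 /14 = 1.36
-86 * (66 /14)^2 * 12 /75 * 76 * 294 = -170824896 /25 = -6832995.84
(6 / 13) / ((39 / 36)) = 72 / 169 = 0.43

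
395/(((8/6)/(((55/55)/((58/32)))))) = 4740/29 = 163.45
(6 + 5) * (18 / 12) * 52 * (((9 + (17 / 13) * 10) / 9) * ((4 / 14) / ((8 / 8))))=1804 / 3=601.33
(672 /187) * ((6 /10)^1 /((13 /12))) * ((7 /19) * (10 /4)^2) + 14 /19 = 245714 /46189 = 5.32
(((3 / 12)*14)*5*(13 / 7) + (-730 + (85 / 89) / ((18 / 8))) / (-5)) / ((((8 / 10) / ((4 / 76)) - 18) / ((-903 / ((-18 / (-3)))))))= 61451515 / 6408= 9589.81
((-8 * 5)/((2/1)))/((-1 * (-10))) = -2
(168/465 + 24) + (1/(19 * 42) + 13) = 4621373/123690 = 37.36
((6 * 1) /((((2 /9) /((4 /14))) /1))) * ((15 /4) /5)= 81 /14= 5.79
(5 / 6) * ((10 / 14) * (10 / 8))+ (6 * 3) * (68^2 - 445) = 12637421 / 168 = 75222.74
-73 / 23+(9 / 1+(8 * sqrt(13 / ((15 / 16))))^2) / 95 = 205256 / 32775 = 6.26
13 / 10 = 1.30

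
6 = 6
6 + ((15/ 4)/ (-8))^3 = 193233/ 32768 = 5.90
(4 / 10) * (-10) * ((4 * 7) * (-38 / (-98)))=-304 / 7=-43.43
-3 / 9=-1 / 3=-0.33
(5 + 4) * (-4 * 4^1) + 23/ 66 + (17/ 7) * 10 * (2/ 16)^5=-543675659/ 3784704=-143.65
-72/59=-1.22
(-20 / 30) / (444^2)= -1 / 295704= -0.00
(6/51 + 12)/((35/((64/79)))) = 13184/47005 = 0.28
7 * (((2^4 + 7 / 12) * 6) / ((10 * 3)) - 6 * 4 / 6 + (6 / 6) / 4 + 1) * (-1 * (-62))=3689 / 15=245.93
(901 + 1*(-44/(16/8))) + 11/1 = 890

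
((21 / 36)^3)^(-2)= 2985984 / 117649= 25.38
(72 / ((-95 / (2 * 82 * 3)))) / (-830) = 17712 / 39425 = 0.45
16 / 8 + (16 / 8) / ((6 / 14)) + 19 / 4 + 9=20.42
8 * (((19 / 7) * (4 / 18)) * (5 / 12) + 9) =13988 / 189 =74.01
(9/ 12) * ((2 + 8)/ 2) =15/ 4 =3.75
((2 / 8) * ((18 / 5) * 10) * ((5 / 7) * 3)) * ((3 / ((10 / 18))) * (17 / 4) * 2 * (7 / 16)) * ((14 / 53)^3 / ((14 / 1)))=607257 / 1191016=0.51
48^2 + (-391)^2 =155185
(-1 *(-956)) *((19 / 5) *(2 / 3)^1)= 36328 / 15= 2421.87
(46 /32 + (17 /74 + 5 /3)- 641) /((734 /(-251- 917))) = 1014.71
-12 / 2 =-6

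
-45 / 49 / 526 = -0.00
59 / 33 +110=3689 / 33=111.79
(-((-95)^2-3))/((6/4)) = -18044/3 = -6014.67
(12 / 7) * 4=48 / 7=6.86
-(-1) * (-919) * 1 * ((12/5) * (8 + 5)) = -28672.80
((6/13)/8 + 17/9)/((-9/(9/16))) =-911/7488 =-0.12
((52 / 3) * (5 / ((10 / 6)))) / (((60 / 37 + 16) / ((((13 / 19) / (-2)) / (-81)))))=6253 / 501714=0.01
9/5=1.80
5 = 5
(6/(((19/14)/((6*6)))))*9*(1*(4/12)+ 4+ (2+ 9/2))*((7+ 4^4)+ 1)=77837760/19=4096724.21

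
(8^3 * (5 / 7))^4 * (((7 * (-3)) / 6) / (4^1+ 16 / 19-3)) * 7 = -81604378624000 / 343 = -237913640303.21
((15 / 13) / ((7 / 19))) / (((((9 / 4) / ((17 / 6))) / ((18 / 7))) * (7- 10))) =-6460 / 1911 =-3.38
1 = 1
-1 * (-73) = 73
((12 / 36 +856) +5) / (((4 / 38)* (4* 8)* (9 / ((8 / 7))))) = 6137 / 189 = 32.47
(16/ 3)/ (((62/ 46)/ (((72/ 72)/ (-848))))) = -23/ 4929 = -0.00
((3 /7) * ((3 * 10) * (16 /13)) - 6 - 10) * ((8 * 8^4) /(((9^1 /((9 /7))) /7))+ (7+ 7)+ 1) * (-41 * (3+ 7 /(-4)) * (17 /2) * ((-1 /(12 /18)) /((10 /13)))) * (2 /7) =-68549253 /49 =-1398964.35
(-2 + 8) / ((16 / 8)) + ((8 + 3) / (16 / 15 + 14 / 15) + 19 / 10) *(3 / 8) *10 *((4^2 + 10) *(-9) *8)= -51945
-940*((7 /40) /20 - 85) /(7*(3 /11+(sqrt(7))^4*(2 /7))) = 35152381 /43960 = 799.64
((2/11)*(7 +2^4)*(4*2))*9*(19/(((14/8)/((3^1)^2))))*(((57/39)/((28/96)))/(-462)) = -172171008/539539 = -319.11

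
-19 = -19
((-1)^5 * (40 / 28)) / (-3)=10 / 21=0.48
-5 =-5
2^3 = 8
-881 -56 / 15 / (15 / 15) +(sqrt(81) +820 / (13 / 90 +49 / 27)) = -457.21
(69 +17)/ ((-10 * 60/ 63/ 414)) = -3738.42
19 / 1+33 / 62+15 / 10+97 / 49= 34955 / 1519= 23.01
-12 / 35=-0.34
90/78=15/13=1.15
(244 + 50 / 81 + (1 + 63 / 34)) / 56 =681533 / 154224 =4.42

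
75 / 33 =25 / 11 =2.27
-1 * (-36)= 36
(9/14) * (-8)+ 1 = -29/7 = -4.14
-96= -96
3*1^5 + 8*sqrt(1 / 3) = 3 + 8*sqrt(3) / 3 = 7.62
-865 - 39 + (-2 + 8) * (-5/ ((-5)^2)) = -4526/ 5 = -905.20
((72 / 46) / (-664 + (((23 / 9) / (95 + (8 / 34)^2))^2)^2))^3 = -2433947702563421239925866227882306475987804350502051247150181557222976 / 185819584773498924003197666396113503239115654035726500840144199088740955277969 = -0.00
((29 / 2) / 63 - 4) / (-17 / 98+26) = -3325 / 22779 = -0.15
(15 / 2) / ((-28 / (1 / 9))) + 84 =14107 / 168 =83.97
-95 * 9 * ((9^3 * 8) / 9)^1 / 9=-61560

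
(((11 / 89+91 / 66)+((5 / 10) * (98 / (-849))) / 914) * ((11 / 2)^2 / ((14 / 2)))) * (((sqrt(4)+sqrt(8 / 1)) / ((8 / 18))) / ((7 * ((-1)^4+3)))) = 4707854679 / 4512099928+4707854679 * sqrt(2) / 4512099928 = 2.52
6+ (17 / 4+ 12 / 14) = 311 / 28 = 11.11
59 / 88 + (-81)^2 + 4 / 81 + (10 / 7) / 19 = 6220739167 / 948024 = 6561.80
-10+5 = -5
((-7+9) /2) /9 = 1 /9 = 0.11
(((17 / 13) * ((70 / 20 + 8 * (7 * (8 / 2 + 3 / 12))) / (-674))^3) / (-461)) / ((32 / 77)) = 147496270383 / 469746910676992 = 0.00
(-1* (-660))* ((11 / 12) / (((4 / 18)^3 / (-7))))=-385914.38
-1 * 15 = -15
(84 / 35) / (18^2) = 1 / 135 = 0.01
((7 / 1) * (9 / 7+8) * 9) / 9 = 65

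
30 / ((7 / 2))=60 / 7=8.57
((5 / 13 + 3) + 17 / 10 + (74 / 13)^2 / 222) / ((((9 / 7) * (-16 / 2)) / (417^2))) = -3586615193 / 40560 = -88427.40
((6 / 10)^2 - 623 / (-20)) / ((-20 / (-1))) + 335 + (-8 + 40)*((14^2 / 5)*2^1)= 5690751 / 2000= 2845.38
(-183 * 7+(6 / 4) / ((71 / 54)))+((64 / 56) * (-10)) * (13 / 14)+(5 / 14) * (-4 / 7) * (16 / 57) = -255915710 / 198303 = -1290.53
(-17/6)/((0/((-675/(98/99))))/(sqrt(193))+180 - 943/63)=-357/20794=-0.02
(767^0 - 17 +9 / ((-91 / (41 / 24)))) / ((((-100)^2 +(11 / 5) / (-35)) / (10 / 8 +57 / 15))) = -5944355 / 727995424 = -0.01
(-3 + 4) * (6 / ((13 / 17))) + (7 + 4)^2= 1675 / 13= 128.85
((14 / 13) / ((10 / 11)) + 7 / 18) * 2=1841 / 585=3.15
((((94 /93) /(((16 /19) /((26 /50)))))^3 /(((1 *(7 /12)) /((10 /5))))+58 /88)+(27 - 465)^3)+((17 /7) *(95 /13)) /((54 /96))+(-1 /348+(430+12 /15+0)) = -72666976572308162663693 /864802939000000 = -84027208.16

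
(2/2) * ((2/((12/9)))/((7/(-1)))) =-3/14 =-0.21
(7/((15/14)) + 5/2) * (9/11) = 813/110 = 7.39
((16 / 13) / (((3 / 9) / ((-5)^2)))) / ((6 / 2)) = 400 / 13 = 30.77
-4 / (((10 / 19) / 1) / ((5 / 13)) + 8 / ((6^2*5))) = -855 / 302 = -2.83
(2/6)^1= 1/3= 0.33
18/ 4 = 9/ 2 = 4.50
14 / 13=1.08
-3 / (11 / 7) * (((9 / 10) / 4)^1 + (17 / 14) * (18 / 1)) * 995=-3691251 / 88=-41946.03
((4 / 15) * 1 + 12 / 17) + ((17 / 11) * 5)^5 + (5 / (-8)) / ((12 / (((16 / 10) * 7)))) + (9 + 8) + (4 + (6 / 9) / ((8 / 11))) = 377454868321 / 13689335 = 27572.91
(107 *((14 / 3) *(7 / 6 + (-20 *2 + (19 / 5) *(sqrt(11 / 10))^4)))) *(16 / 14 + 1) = -5494771 / 150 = -36631.81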